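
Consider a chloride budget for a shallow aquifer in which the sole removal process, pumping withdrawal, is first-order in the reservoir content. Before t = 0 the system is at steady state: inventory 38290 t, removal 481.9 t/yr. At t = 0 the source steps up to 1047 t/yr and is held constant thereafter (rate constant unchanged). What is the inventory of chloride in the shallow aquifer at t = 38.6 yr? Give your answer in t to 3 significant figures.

55600 t

Residence time τ = M₀/F₀ = 79.46 yr. The eventual steady state is M_∞ = M₀·(F₁/F₀) = 38290 × 1047/481.9 = 83191 t.
The anomaly ΔM(t) = M(t) − M_∞ decays as ΔM₀·e^(−t/τ) with ΔM₀ = 38290 − 83191 = −44900 t.
At t = 38.6 yr, e^(−t/τ) = e^(−0.4858) = 0.6152, so ΔM = −27620 t and M = 83191 − 27620 = 55568 t.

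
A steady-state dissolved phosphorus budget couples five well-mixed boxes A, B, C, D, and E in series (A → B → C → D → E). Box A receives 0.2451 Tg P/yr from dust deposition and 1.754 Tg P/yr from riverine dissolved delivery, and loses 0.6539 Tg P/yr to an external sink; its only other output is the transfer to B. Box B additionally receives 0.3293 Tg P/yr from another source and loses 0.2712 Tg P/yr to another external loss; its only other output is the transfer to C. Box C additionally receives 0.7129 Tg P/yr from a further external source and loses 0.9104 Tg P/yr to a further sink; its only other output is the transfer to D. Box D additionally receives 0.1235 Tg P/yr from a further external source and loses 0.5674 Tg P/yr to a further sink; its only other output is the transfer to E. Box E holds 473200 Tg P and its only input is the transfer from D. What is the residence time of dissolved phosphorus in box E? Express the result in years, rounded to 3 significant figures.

621000 yr

Box A: F(A→B) = (0.2451 + 1.754) − 0.6539 = 1.3452 Tg P/yr.
Box B: F(B→C) = (1.3452 + 0.3293) − 0.2712 = 1.4033 Tg P/yr.
Box C: F(C→D) = (1.4033 + 0.7129) − 0.9104 = 1.2058 Tg P/yr.
Box D: F(D→E) = (1.2058 + 0.1235) − 0.5674 = 0.76190 Tg P/yr.
Box E throughput = its input = 0.76190 Tg P/yr; τ = 473200 / 0.76190 = 621100 yr.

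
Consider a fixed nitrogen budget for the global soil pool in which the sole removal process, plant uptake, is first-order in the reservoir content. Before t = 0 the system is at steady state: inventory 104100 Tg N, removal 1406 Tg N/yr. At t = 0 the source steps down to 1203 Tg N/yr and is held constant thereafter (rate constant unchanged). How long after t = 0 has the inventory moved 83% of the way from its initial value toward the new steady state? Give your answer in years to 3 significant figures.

131 yr

τ = M₀/F₀ = 104100/1406 = 74.04 yr.
The remaining gap fraction is e^(−t/τ); 83% covered ⇒ e^(−t/τ) = 0.170.
t = −τ ln(0.170) = 74.04 × 1.772 = 131.2 yr.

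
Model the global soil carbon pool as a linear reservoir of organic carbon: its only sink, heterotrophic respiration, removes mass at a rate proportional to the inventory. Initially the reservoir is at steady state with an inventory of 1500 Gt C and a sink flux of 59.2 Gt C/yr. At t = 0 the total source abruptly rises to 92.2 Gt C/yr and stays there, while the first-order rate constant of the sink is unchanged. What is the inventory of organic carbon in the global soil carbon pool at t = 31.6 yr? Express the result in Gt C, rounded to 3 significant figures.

Residence time τ = M₀/F₀ = 25.34 yr. The eventual steady state is M_∞ = M₀·(F₁/F₀) = 1500 × 92.2/59.2 = 2336.1 Gt C.
The anomaly ΔM(t) = M(t) − M_∞ decays as ΔM₀·e^(−t/τ) with ΔM₀ = 1500 − 2336.1 = −836.1 Gt C.
At t = 31.6 yr, e^(−t/τ) = e^(−1.247) = 0.2873, so ΔM = −240.2 Gt C and M = 2336.1 − 240.2 = 2095.9 Gt C.

2100 Gt C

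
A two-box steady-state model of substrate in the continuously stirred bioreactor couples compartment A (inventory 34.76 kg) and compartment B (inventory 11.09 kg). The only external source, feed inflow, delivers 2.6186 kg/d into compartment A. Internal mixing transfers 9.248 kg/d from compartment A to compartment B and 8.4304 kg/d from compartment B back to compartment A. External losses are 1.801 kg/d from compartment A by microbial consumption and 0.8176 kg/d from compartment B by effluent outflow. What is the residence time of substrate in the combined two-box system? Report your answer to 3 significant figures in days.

Residence time in the combined system uses the total inventory and the total *external* removal — internal exchanges between the two boxes cancel.
M_total = 34.76 + 11.09 = 45.850 kg.
ΣF_external_out = 1.801 + 0.8176 = 2.6186 kg/d.
τ = M_total / ΣF_ext = 45.850 / 2.6186 = 17.51 d.

17.5 d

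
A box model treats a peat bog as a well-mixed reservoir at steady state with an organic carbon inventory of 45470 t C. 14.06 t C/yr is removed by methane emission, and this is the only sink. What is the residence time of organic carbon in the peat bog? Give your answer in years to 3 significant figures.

τ = M / F = 45470 / 14.06 = 3234 yr.

3230 yr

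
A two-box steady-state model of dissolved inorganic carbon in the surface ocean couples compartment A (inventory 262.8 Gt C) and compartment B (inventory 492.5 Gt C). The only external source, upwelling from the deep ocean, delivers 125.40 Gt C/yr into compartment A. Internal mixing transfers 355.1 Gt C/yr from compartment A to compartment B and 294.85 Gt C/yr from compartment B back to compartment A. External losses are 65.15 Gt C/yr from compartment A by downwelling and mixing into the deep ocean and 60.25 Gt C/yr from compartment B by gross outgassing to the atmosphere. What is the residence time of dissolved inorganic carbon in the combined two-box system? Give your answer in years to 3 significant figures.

6.02 yr

Treat the two boxes together as one reservoir: the mixing fluxes between them are internal recycling, so τ = ΣM / Σ(external losses).
M_total = 262.8 + 492.5 = 755.30 Gt C.
ΣF_external_out = 65.15 + 60.25 = 125.40 Gt C/yr.
τ = M_total / ΣF_ext = 755.30 / 125.40 = 6.023 yr.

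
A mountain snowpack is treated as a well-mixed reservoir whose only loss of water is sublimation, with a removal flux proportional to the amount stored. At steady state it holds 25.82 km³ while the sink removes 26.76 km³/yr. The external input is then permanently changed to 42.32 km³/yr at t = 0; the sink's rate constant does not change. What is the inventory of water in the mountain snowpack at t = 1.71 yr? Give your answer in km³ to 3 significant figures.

38.3 km³

τ = M₀/F₀ = 25.82/26.76 = 0.9649 yr; rate constant k = 1/τ.
New steady state M_∞ = F₁/k = F₁·τ = 42.32 × 0.9649 = 40.833 km³.
M(t) = M_∞ + (M₀ − M_∞)·e^(−t/τ); t/τ = 1.71/0.9649 = 1.772, so e^(−t/τ) = 0.1699.
M(t) = 40.833 − 15.01 × 0.1699 = 38.282 km³.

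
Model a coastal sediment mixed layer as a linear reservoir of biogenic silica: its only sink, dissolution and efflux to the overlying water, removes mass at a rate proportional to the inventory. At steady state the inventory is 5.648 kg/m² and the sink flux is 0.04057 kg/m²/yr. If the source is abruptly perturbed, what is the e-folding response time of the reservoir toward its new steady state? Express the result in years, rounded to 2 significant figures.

140 yr

For a linear reservoir the response time equals the residence time τ = M/F.
τ = 5.648 / 0.04057 = 139.2 yr.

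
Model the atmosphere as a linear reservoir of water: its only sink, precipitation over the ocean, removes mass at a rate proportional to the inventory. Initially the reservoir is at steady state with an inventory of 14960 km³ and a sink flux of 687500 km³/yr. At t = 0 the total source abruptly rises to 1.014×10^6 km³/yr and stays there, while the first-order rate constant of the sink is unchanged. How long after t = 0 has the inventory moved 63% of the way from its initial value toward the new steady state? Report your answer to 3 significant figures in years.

0.0216 yr

τ = M₀/F₀ = 14960/687500 = 0.02176 yr.
The remaining gap fraction is e^(−t/τ); 63% covered ⇒ e^(−t/τ) = 0.370.
t = −τ ln(0.370) = 0.02176 × 0.9943 = 0.02163 yr.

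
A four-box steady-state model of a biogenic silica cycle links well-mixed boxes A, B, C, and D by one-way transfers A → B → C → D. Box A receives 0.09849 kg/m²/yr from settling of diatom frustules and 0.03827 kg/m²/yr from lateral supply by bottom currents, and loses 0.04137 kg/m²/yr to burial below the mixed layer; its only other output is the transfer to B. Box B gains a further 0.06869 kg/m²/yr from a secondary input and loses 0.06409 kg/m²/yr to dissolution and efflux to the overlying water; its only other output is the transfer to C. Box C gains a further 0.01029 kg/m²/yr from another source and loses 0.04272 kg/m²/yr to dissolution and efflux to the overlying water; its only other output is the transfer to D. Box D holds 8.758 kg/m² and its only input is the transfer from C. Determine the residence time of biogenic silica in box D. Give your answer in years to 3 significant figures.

Box A: F(A→B) = (0.09849 + 0.03827) − 0.04137 = 0.095390 kg/m²/yr.
Box B: F(B→C) = (0.095390 + 0.06869) − 0.06409 = 0.099990 kg/m²/yr.
Box C: F(C→D) = (0.099990 + 0.01029) − 0.04272 = 0.067560 kg/m²/yr.
Box D throughput = its input = 0.067560 kg/m²/yr; τ = 8.758 / 0.067560 = 129.6 yr.

130 yr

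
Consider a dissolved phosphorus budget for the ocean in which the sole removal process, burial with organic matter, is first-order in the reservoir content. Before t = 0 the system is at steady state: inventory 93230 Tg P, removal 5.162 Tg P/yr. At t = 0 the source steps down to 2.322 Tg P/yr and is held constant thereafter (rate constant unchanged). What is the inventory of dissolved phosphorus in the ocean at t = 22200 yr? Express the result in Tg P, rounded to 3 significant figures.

The sink rate constant is k = F₀/M₀ = 5.162/93230 = 5.537×10^-5 yr⁻¹.
Solving dM/dt = F₁ − kM with M(0) = M₀ gives M(t) = F₁/k + (M₀ − F₁/k)·e^(−kt).
F₁/k = 2.322/5.537×10^-5 = 41937 Tg P; kt = 5.537×10^-5 × 22200 = 1.229, e^(−kt) = 0.2925.
M(22200) = 41937 + (93230 − 41937) × 0.2925 = 41937 + 15000 = 56942 Tg P.

56900 Tg P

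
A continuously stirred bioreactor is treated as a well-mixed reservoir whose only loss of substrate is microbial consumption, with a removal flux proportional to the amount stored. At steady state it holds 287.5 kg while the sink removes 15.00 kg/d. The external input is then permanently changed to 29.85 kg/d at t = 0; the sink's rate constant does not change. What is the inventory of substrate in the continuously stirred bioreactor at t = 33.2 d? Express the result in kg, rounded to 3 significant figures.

522 kg

The sink rate constant is k = F₀/M₀ = 15.00/287.5 = 0.05217 d⁻¹.
Solving dM/dt = F₁ − kM with M(0) = M₀ gives M(t) = F₁/k + (M₀ − F₁/k)·e^(−kt).
F₁/k = 29.85/0.05217 = 572.13 kg; kt = 0.05217 × 33.2 = 1.732, e^(−kt) = 0.1769.
M(33.2) = 572.13 + (287.5 − 572.13) × 0.1769 = 572.13 − 50.35 = 521.78 kg.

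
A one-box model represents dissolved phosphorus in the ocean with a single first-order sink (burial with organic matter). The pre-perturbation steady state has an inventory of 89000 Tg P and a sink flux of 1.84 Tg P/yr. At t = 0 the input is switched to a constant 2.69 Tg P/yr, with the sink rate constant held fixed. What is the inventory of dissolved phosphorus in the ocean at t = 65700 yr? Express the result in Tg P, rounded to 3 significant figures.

120000 Tg P

Residence time τ = M₀/F₀ = 48370 yr. The eventual steady state is M_∞ = M₀·(F₁/F₀) = 89000 × 2.69/1.84 = 130110 Tg P.
The anomaly ΔM(t) = M(t) − M_∞ decays as ΔM₀·e^(−t/τ) with ΔM₀ = 89000 − 130110 = −41110 Tg P.
At t = 65700 yr, e^(−t/τ) = e^(−1.358) = 0.2571, so ΔM = −10570 Tg P and M = 130110 − 10570 = 119540 Tg P.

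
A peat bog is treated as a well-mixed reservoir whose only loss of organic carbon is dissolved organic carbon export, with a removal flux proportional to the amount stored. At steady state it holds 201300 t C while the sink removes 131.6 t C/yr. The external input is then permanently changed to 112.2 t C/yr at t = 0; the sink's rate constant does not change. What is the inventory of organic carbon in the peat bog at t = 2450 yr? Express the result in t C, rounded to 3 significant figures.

178000 t C

Residence time τ = M₀/F₀ = 1530 yr. The eventual steady state is M_∞ = M₀·(F₁/F₀) = 201300 × 112.2/131.6 = 171630 t C.
The anomaly ΔM(t) = M(t) − M_∞ decays as ΔM₀·e^(−t/τ) with ΔM₀ = 201300 − 171630 = 29670 t C.
At t = 2450 yr, e^(−t/τ) = e^(−1.602) = 0.2016, so ΔM = 5981 t C and M = 171630 + 5981 = 177610 t C.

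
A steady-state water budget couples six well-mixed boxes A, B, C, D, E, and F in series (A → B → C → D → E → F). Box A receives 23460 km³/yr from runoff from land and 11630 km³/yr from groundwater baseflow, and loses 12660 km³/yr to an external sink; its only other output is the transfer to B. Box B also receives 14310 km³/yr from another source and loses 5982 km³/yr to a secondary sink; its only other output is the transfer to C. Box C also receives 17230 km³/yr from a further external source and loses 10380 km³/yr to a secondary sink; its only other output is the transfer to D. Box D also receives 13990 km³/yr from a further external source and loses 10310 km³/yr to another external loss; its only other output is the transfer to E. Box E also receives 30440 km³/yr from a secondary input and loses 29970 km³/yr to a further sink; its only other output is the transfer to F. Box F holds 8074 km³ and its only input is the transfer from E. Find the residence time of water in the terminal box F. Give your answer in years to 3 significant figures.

0.193 yr

Box A: F(A→B) = (23460 + 11630) − 12660 = 22430 km³/yr.
Box B: F(B→C) = (22430 + 14310) − 5982 = 30758 km³/yr.
Box C: F(C→D) = (30758 + 17230) − 10380 = 37608 km³/yr.
Box D: F(D→E) = (37608 + 13990) − 10310 = 41288 km³/yr.
Box E: F(E→F) = (41288 + 30440) − 29970 = 41758 km³/yr.
Box F throughput = its input = 41758 km³/yr; τ = 8074 / 41758 = 0.1934 yr.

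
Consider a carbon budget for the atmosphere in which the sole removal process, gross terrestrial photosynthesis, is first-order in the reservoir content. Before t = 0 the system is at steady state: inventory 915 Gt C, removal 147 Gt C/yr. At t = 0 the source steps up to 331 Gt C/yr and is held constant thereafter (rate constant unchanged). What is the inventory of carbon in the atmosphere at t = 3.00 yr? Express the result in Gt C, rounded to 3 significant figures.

1350 Gt C

The sink rate constant is k = F₀/M₀ = 147/915 = 0.1607 yr⁻¹.
Solving dM/dt = F₁ − kM with M(0) = M₀ gives M(t) = F₁/k + (M₀ − F₁/k)·e^(−kt).
F₁/k = 331/0.1607 = 2060.3 Gt C; kt = 0.1607 × 3.00 = 0.4820, e^(−kt) = 0.6176.
M(3.00) = 2060.3 + (915 − 2060.3) × 0.6176 = 2060.3 − 707.3 = 1353.0 Gt C.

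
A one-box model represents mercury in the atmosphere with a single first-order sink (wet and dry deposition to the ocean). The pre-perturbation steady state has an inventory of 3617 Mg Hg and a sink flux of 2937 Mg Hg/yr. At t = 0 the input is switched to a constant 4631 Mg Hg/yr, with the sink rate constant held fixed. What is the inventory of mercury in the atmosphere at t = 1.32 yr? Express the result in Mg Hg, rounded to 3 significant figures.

4990 Mg Hg

τ = M₀/F₀ = 3617/2937 = 1.232 yr; rate constant k = 1/τ.
New steady state M_∞ = F₁/k = F₁·τ = 4631 × 1.232 = 5703.2 Mg Hg.
M(t) = M_∞ + (M₀ − M_∞)·e^(−t/τ); t/τ = 1.32/1.232 = 1.072, so e^(−t/τ) = 0.3424.
M(t) = 5703.2 − 2086 × 0.3424 = 4988.9 Mg Hg.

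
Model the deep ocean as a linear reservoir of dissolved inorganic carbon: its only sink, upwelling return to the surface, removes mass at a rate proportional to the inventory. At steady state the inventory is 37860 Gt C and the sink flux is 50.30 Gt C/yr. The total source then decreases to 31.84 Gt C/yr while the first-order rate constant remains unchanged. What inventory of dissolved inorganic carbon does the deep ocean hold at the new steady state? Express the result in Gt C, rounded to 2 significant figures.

24000 Gt C

Rate constant k = F/M = 50.30 / 37860 = 0.001329 yr⁻¹.
At the new steady state, source = k·M_new ⇒ M_new = 31.84 / 0.001329 = 23970 Gt C.
(Equivalently M_new = M × F_new/F_old = 37860 × 31.84/50.30.)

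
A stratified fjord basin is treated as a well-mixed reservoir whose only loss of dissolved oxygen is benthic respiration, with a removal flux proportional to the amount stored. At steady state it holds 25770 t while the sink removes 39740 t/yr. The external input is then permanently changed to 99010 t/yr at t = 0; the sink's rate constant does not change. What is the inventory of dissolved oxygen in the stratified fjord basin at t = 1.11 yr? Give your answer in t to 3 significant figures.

τ = M₀/F₀ = 25770/39740 = 0.6485 yr; rate constant k = 1/τ.
New steady state M_∞ = F₁/k = F₁·τ = 99010 × 0.6485 = 64205 t.
M(t) = M_∞ + (M₀ − M_∞)·e^(−t/τ); t/τ = 1.11/0.6485 = 1.712, so e^(−t/τ) = 0.1806.
M(t) = 64205 − 38430 × 0.1806 = 57265 t.

57300 t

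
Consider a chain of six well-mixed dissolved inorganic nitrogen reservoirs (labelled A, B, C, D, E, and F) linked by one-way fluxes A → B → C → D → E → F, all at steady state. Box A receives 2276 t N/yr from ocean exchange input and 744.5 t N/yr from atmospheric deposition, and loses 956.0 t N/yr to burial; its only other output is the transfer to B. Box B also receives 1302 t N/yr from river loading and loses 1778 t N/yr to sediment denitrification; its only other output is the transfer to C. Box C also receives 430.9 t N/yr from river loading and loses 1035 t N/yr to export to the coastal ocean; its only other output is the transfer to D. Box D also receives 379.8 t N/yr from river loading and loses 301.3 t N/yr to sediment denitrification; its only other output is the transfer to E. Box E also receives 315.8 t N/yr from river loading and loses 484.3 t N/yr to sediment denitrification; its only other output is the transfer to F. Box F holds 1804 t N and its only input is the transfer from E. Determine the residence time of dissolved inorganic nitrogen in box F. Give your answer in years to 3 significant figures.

Box A: F(A→B) = (2276 + 744.5) − 956.0 = 2064.5 t N/yr.
Box B: F(B→C) = (2064.5 + 1302) − 1778 = 1588.5 t N/yr.
Box C: F(C→D) = (1588.5 + 430.9) − 1035 = 984.40 t N/yr.
Box D: F(D→E) = (984.40 + 379.8) − 301.3 = 1062.9 t N/yr.
Box E: F(E→F) = (1062.9 + 315.8) − 484.3 = 894.40 t N/yr.
Box F throughput = its input = 894.40 t N/yr; τ = 1804 / 894.40 = 2.017 yr.

2.02 yr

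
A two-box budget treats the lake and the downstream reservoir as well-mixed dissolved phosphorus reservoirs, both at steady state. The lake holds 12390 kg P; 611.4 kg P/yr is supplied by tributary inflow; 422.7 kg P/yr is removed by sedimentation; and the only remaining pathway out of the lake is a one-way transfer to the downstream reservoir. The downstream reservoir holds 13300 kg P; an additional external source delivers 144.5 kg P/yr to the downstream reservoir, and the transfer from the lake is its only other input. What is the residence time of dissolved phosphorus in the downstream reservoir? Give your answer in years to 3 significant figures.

39.9 yr

Balance the lake: ΣF_in = 611.40 kg P/yr.
Transfer to the downstream reservoir = ΣF_in − (422.7) = 188.70 kg P/yr.
Total input to the downstream reservoir = 188.70 + 144.5 = 333.20 kg P/yr; at steady state this equals its total output.
τ = M / F = 13300 / 333.20 = 39.92 yr.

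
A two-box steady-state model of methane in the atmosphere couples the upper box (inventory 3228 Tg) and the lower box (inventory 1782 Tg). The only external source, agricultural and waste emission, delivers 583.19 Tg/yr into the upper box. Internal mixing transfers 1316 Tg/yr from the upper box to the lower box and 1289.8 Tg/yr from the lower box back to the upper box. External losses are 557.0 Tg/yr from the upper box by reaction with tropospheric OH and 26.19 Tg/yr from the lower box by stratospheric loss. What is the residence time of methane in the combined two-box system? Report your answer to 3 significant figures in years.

Residence time in the combined system uses the total inventory and the total *external* removal — internal exchanges between the two boxes cancel.
M_total = 3228 + 1782 = 5010.0 Tg.
ΣF_external_out = 557.0 + 26.19 = 583.19 Tg/yr.
τ = M_total / ΣF_ext = 5010.0 / 583.19 = 8.591 yr.

8.59 yr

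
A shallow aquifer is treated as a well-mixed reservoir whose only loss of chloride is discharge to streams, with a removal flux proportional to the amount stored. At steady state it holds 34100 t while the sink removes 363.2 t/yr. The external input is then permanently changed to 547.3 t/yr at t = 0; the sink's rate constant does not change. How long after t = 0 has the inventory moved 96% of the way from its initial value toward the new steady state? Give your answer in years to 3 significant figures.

τ = M₀/F₀ = 34100/363.2 = 93.89 yr.
The remaining gap fraction is e^(−t/τ); 96% covered ⇒ e^(−t/τ) = 0.0400.
t = −τ ln(0.0400) = 93.89 × 3.219 = 302.2 yr.

302 yr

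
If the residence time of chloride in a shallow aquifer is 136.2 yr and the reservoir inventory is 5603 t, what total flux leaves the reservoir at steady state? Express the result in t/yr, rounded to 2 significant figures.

F = M / τ = 5603 / 136.2 = 41.14 t/yr.

41 t/yr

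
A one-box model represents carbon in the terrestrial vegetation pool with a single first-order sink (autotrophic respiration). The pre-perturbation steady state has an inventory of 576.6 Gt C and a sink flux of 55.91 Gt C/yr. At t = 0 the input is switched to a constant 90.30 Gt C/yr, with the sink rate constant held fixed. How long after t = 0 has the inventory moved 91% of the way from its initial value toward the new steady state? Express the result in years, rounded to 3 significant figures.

24.8 yr

τ = M₀/F₀ = 576.6/55.91 = 10.31 yr.
The remaining gap fraction is e^(−t/τ); 91% covered ⇒ e^(−t/τ) = 0.0900.
t = −τ ln(0.0900) = 10.31 × 2.408 = 24.83 yr.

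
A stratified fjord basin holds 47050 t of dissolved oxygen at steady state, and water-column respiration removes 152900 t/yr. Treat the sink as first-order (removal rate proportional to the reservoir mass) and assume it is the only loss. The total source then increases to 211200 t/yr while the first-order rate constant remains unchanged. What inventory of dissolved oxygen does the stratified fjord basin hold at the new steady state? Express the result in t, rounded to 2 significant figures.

65000 t

Rate constant k = F/M = 152900 / 47050 = 3.250 yr⁻¹.
At the new steady state, source = k·M_new ⇒ M_new = 211200 / 3.250 = 64990 t.
(Equivalently M_new = M × F_new/F_old = 47050 × 211200/152900.)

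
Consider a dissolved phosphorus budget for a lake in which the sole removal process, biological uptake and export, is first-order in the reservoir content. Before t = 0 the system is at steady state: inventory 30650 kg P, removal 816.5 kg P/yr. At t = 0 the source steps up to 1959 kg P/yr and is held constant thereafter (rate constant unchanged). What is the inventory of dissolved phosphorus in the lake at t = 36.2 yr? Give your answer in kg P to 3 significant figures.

Residence time τ = M₀/F₀ = 37.54 yr. The eventual steady state is M_∞ = M₀·(F₁/F₀) = 30650 × 1959/816.5 = 73537 kg P.
The anomaly ΔM(t) = M(t) − M_∞ decays as ΔM₀·e^(−t/τ) with ΔM₀ = 30650 − 73537 = −42890 kg P.
At t = 36.2 yr, e^(−t/τ) = e^(−0.9643) = 0.3812, so ΔM = −16350 kg P and M = 73537 − 16350 = 57187 kg P.

57200 kg P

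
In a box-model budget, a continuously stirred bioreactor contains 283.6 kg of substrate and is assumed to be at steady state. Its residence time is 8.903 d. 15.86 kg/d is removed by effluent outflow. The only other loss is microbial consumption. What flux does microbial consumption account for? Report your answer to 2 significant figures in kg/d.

16 kg/d

Total removal F = M/τ = 283.6 / 8.903 = 31.85 kg/d.
Microbial consumption = F − (15.86) = 31.85 − 15.86 = 15.99 kg/d.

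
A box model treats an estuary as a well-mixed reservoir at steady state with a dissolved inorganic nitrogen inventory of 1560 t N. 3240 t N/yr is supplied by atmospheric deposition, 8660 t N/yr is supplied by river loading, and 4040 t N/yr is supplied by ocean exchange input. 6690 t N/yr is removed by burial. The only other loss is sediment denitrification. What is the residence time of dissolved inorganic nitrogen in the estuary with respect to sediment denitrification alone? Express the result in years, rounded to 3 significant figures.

0.169 yr

At steady state ΣF_in = ΣF_out.
ΣF_in = 3240 + 8660 + 4040 = 15940 t N/yr.
Sediment denitrification flux = ΣF_in − (6690) = 15940 − 6690 = 9250 t N/yr.
τ = M / F = 1560 / 9250 = 0.1686 yr.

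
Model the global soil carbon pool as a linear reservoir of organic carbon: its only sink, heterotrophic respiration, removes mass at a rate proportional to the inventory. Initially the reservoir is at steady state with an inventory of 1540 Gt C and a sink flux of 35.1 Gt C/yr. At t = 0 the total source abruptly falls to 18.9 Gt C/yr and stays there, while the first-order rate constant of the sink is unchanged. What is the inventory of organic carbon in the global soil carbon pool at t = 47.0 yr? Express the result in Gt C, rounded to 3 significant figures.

1070 Gt C

Residence time τ = M₀/F₀ = 43.87 yr. The eventual steady state is M_∞ = M₀·(F₁/F₀) = 1540 × 18.9/35.1 = 829.23 Gt C.
The anomaly ΔM(t) = M(t) − M_∞ decays as ΔM₀·e^(−t/τ) with ΔM₀ = 1540 − 829.23 = 710.8 Gt C.
At t = 47.0 yr, e^(−t/τ) = e^(−1.071) = 0.3426, so ΔM = 243.5 Gt C and M = 829.23 + 243.5 = 1072.7 Gt C.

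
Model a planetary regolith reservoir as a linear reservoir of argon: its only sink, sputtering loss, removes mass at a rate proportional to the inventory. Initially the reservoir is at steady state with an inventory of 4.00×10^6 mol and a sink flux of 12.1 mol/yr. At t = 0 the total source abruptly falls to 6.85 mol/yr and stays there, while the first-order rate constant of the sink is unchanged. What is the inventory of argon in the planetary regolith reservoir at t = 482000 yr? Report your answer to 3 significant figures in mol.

Residence time τ = M₀/F₀ = 330600 yr. The eventual steady state is M_∞ = M₀·(F₁/F₀) = 4.00×10^6 × 6.85/12.1 = 2.2645×10^6 mol.
The anomaly ΔM(t) = M(t) − M_∞ decays as ΔM₀·e^(−t/τ) with ΔM₀ = 4.00×10^6 − 2.2645×10^6 = 1.736×10^6 mol.
At t = 482000 yr, e^(−t/τ) = e^(−1.458) = 0.2327, so ΔM = 403800 mol and M = 2.2645×10^6 + 403800 = 2.6683×10^6 mol.

2.67×10^6 mol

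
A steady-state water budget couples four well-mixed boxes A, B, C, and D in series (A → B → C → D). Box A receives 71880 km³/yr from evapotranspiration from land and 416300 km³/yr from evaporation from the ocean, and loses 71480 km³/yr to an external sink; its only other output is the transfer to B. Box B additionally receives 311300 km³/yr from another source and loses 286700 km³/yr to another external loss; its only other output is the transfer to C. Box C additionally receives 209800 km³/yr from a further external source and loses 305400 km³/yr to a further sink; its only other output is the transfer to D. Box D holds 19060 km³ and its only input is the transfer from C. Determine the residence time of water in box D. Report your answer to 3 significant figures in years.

Box A: F(A→B) = (71880 + 416300) − 71480 = 416700 km³/yr.
Box B: F(B→C) = (416700 + 311300) − 286700 = 441300 km³/yr.
Box C: F(C→D) = (441300 + 209800) − 305400 = 345700 km³/yr.
Box D throughput = its input = 345700 km³/yr; τ = 19060 / 345700 = 0.05513 yr.

0.0551 yr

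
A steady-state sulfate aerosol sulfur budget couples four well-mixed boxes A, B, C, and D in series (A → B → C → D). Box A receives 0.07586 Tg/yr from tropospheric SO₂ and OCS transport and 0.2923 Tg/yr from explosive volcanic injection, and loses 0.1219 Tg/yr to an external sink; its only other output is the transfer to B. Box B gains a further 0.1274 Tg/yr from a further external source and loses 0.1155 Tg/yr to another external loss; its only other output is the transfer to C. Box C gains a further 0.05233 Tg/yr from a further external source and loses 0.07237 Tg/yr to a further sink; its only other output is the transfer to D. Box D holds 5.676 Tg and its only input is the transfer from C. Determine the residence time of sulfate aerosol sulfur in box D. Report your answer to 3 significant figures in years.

Box A: F(A→B) = (0.07586 + 0.2923) − 0.1219 = 0.24626 Tg/yr.
Box B: F(B→C) = (0.24626 + 0.1274) − 0.1155 = 0.25816 Tg/yr.
Box C: F(C→D) = (0.25816 + 0.05233) − 0.07237 = 0.23812 Tg/yr.
Box D throughput = its input = 0.23812 Tg/yr; τ = 5.676 / 0.23812 = 23.84 yr.

23.8 yr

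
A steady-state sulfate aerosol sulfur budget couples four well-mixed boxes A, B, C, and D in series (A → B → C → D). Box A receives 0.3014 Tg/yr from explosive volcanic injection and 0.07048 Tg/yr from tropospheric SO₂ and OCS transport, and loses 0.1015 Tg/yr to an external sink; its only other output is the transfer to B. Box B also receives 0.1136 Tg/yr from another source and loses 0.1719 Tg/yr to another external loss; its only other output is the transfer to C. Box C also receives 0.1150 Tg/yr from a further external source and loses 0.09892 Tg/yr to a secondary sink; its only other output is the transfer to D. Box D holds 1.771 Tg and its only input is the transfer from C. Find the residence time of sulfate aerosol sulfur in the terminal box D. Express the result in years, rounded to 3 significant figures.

7.76 yr

Box A: F(A→B) = (0.3014 + 0.07048) − 0.1015 = 0.27038 Tg/yr.
Box B: F(B→C) = (0.27038 + 0.1136) − 0.1719 = 0.21208 Tg/yr.
Box C: F(C→D) = (0.21208 + 0.1150) − 0.09892 = 0.22816 Tg/yr.
Box D throughput = its input = 0.22816 Tg/yr; τ = 1.771 / 0.22816 = 7.762 yr.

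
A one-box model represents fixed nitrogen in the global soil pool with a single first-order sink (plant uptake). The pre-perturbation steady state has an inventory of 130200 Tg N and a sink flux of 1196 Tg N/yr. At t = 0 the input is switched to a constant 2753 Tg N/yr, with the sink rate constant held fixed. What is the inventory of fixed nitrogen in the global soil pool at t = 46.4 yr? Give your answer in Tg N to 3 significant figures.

τ = M₀/F₀ = 130200/1196 = 108.9 yr; rate constant k = 1/τ.
New steady state M_∞ = F₁/k = F₁·τ = 2753 × 108.9 = 299700 Tg N.
M(t) = M_∞ + (M₀ − M_∞)·e^(−t/τ); t/τ = 46.4/108.9 = 0.4262, so e^(−t/τ) = 0.6530.
M(t) = 299700 − 169500 × 0.6530 = 189020 Tg N.

189000 Tg N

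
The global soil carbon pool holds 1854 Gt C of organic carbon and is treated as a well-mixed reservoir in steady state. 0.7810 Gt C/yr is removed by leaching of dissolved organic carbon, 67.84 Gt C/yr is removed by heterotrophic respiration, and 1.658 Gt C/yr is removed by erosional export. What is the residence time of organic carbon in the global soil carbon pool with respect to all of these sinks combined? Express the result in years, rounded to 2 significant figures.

Total removal flux = 0.7810 + 67.84 + 1.658 = 70.279 Gt C/yr.
τ = M / ΣF_out = 1854 / 70.279 = 26.38 yr.

26 yr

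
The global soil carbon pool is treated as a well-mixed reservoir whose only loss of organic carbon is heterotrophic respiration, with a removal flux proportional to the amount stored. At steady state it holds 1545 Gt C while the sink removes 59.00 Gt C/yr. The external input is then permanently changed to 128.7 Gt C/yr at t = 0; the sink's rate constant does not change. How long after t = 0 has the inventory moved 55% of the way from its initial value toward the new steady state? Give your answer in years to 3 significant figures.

τ = M₀/F₀ = 1545/59.00 = 26.19 yr.
The remaining gap fraction is e^(−t/τ); 55% covered ⇒ e^(−t/τ) = 0.450.
t = −τ ln(0.450) = 26.19 × 0.7985 = 20.91 yr.

20.9 yr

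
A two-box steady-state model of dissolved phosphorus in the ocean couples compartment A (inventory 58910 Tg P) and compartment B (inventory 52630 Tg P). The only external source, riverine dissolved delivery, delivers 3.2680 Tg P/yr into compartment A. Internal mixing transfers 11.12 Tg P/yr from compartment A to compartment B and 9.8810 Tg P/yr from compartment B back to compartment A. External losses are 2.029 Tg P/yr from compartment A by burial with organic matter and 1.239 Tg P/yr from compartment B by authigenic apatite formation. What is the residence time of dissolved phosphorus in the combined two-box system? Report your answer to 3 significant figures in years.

34100 yr

Residence time in the combined system uses the total inventory and the total *external* removal — internal exchanges between the two boxes cancel.
M_total = 58910 + 52630 = 111540 Tg P.
ΣF_external_out = 2.029 + 1.239 = 3.2680 Tg P/yr.
τ = M_total / ΣF_ext = 111540 / 3.2680 = 34130 yr.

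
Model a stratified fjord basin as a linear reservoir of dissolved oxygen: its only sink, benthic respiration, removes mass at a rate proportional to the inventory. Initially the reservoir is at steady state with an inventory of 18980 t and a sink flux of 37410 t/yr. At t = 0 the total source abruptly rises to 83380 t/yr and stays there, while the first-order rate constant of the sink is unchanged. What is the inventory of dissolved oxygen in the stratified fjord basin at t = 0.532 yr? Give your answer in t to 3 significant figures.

34100 t

Residence time τ = M₀/F₀ = 0.5074 yr. The eventual steady state is M_∞ = M₀·(F₁/F₀) = 18980 × 83380/37410 = 42303 t.
The anomaly ΔM(t) = M(t) − M_∞ decays as ΔM₀·e^(−t/τ) with ΔM₀ = 18980 − 42303 = −23320 t.
At t = 0.532 yr, e^(−t/τ) = e^(−1.049) = 0.3504, so ΔM = −8173 t and M = 42303 − 8173 = 34130 t.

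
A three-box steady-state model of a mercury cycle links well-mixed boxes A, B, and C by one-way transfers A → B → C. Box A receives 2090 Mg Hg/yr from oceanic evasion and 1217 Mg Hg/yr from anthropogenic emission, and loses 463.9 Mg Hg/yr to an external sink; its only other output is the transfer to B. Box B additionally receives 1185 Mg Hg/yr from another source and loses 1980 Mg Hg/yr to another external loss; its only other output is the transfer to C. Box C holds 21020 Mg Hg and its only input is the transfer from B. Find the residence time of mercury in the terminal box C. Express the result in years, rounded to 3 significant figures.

10.3 yr

Box A: F(A→B) = (2090 + 1217) − 463.9 = 2843.1 Mg Hg/yr.
Box B: F(B→C) = (2843.1 + 1185) − 1980 = 2048.1 Mg Hg/yr.
Box C throughput = its input = 2048.1 Mg Hg/yr; τ = 21020 / 2048.1 = 10.26 yr.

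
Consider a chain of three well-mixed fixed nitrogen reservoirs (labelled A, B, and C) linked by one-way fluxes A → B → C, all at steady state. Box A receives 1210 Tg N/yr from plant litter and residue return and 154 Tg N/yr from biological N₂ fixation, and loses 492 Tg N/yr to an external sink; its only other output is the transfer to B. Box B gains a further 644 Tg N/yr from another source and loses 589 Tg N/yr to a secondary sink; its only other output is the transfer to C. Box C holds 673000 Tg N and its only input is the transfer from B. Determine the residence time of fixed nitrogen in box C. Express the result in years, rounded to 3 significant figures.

Box A: F(A→B) = (1210 + 154) − 492 = 872.00 Tg N/yr.
Box B: F(B→C) = (872.00 + 644) − 589 = 927.00 Tg N/yr.
Box C throughput = its input = 927.00 Tg N/yr; τ = 673000 / 927.00 = 726.0 yr.

726 yr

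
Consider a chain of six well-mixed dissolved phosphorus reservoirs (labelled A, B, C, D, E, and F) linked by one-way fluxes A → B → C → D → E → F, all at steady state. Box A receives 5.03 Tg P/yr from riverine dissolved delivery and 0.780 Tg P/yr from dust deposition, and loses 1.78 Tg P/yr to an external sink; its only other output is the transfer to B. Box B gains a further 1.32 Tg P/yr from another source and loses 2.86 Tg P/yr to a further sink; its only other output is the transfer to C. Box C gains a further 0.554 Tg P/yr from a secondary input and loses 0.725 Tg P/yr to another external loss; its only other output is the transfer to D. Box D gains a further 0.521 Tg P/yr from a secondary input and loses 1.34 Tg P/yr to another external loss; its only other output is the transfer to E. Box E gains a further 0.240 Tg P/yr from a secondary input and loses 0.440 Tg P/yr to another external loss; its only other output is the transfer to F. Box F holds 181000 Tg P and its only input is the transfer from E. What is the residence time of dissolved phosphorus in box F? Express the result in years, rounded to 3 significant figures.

Box A: F(A→B) = (5.03 + 0.780) − 1.78 = 4.0300 Tg P/yr.
Box B: F(B→C) = (4.0300 + 1.32) − 2.86 = 2.4900 Tg P/yr.
Box C: F(C→D) = (2.4900 + 0.554) − 0.725 = 2.3190 Tg P/yr.
Box D: F(D→E) = (2.3190 + 0.521) − 1.34 = 1.5000 Tg P/yr.
Box E: F(E→F) = (1.5000 + 0.240) − 0.440 = 1.3000 Tg P/yr.
Box F throughput = its input = 1.3000 Tg P/yr; τ = 181000 / 1.3000 = 139200 yr.

139000 yr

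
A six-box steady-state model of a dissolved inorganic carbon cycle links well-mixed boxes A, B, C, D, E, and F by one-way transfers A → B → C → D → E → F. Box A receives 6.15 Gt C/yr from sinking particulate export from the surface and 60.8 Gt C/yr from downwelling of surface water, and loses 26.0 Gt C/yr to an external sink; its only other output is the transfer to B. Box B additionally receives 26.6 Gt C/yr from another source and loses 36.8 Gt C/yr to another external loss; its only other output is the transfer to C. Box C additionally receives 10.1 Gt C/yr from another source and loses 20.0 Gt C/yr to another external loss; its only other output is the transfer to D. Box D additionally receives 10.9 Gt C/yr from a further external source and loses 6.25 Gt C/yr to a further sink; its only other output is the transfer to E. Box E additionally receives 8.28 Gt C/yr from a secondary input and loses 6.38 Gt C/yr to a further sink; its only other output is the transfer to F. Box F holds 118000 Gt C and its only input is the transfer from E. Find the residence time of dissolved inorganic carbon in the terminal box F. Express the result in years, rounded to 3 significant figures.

Box A: F(A→B) = (6.15 + 60.8) − 26.0 = 40.950 Gt C/yr.
Box B: F(B→C) = (40.950 + 26.6) − 36.8 = 30.750 Gt C/yr.
Box C: F(C→D) = (30.750 + 10.1) − 20.0 = 20.850 Gt C/yr.
Box D: F(D→E) = (20.850 + 10.9) − 6.25 = 25.500 Gt C/yr.
Box E: F(E→F) = (25.500 + 8.28) − 6.38 = 27.400 Gt C/yr.
Box F throughput = its input = 27.400 Gt C/yr; τ = 118000 / 27.400 = 4307 yr.

4310 yr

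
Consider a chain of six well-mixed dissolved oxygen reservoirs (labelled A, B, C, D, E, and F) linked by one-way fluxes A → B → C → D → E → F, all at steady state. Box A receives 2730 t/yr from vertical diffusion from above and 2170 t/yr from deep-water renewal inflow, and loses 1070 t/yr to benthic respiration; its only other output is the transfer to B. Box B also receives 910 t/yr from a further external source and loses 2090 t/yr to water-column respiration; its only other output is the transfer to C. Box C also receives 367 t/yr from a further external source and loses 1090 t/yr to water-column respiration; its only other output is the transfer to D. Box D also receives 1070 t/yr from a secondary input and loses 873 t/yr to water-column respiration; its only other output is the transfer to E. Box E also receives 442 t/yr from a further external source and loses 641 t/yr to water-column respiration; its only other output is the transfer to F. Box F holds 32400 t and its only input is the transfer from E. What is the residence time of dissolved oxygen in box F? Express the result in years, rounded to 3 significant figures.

16.8 yr

Box A: F(A→B) = (2730 + 2170) − 1070 = 3830.0 t/yr.
Box B: F(B→C) = (3830.0 + 910) − 2090 = 2650.0 t/yr.
Box C: F(C→D) = (2650.0 + 367) − 1090 = 1927.0 t/yr.
Box D: F(D→E) = (1927.0 + 1070) − 873 = 2124.0 t/yr.
Box E: F(E→F) = (2124.0 + 442) − 641 = 1925.0 t/yr.
Box F throughput = its input = 1925.0 t/yr; τ = 32400 / 1925.0 = 16.83 yr.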